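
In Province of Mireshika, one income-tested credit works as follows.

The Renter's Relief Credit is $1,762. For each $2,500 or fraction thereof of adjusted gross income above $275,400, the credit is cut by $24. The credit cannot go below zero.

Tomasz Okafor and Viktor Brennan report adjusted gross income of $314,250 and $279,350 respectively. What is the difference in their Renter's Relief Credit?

Tomasz ($314,250): Renter's Relief Credit: income exceeds $275,400 by $38,850, which is 16 full-or-partial $2,500 increments; reduction = 16 × $24 = $384, leaving $1,378.
Viktor ($279,350): Renter's Relief Credit: income exceeds $275,400 by $3,950, which is 2 full-or-partial $2,500 increments; reduction = 2 × $24 = $48, leaving $1,714.
Difference: |$1,378 − $1,714| = $336.

$336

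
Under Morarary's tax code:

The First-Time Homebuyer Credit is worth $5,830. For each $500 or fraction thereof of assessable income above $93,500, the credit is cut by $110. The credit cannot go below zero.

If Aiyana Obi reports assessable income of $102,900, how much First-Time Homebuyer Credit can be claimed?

$3,740

First-Time Homebuyer Credit: income exceeds $93,500 by $9,400, which is 19 full-or-partial $500 increments; reduction = 19 × $110 = $2,090, leaving $3,740.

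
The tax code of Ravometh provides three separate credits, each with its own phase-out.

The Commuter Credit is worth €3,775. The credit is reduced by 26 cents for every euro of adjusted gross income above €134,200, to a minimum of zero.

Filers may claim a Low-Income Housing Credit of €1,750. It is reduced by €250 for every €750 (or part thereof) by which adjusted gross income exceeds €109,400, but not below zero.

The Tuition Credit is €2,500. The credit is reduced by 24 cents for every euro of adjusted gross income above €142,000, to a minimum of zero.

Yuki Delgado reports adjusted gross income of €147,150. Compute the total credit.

€1,672

Commuter Credit: 26% of the €12,950 excess over €134,200 is €3,367; credit = €3,775 − €3,367 = €408.
Low-Income Housing Credit: income exceeds €109,400 by €37,750 → 51 increments × €250 = €12,750 ≥ base, so the credit is €0.
Tuition Credit: 24% of the €5,150 excess over €142,000 is €1,236; credit = €2,500 − €1,236 = €1,264.
Total: €408 + €0 + €1,264 = €1,672.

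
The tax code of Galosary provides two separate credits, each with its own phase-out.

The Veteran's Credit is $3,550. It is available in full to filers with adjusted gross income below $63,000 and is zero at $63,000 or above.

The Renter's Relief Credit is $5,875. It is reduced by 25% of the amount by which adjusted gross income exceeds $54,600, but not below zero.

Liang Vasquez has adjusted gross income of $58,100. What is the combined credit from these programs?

Veteran's Credit: $58,100 is below the $63,000 cutoff, so the full $3,550 applies.
Renter's Relief Credit: 25% of the $3,500 excess over $54,600 is $875; credit = $5,875 − $875 = $5,000.
Total: $3,550 + $5,000 = $8,550.

$8,550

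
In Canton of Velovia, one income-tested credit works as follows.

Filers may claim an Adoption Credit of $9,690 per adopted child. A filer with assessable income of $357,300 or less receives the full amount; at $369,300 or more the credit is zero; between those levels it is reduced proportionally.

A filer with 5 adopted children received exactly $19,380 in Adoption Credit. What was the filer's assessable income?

Full credit = 5 × $9,690 = $48,450.
$19,380 is 19,380/48,450 of the full $48,450, so 29,070/48,450 of the $12,000 range has been used: income = $357,300 + $12,000 × 29,070/48,450 = $364,500.

$364,500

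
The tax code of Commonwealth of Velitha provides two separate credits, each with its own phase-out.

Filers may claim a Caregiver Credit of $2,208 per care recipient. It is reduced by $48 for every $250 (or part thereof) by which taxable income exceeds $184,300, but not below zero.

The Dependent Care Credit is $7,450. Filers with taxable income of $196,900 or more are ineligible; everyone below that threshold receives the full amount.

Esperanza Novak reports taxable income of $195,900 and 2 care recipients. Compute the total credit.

Caregiver Credit: base = 2 × $2,208 = $4,416. income exceeds $184,300 by $11,600, which is 47 full-or-partial $250 increments; reduction = 47 × $48 = $2,256, leaving $2,160.
Dependent Care Credit: $195,900 is below the $196,900 cutoff, so the full $7,450 applies.
Total: $2,160 + $7,450 = $9,610.

$9,610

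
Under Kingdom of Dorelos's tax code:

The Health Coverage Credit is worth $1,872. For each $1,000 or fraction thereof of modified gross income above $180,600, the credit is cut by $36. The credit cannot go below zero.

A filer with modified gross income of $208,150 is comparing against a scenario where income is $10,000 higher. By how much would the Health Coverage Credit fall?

At $208,150 — income exceeds $180,600 by $27,550, which is 28 full-or-partial $1,000 increments; reduction = 28 × $36 = $1,008, leaving $864.
At $218,150 — income exceeds $180,600 by $37,550, which is 38 full-or-partial $1,000 increments; reduction = 38 × $36 = $1,368, leaving $504.
Lost: $864 − $504 = $360.

$360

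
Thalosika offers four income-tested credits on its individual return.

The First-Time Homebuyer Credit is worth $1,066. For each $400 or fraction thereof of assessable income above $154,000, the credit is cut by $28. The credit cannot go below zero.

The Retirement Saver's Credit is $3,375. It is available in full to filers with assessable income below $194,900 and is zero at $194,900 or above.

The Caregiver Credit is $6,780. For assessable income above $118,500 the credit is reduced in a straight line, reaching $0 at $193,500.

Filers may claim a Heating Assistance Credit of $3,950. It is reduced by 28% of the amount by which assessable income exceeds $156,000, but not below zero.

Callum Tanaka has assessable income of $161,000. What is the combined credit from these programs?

First-Time Homebuyer Credit: income exceeds $154,000 by $7,000, which is 18 full-or-partial $400 increments; reduction = 18 × $28 = $504, leaving $562.
Retirement Saver's Credit: $161,000 is below the $194,900 cutoff, so the full $3,375 applies.
Caregiver Credit: $161,000 is $42,500 into a $75,000 phase-out range, leaving 32,500/75,000 of the credit: $6,780 × 32,500/75,000 = $2,938.
Heating Assistance Credit: 28% of the $5,000 excess over $156,000 is $1,400; credit = $3,950 − $1,400 = $2,550.
Total: $562 + $3,375 + $2,938 + $2,550 = $9,425.

$9,425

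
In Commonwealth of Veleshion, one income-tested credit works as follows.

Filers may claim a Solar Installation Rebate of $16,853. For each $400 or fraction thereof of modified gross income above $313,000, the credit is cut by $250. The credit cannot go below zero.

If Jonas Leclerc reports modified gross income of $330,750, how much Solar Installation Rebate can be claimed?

$5,603

Solar Installation Rebate: income exceeds $313,000 by $17,750, which is 45 full-or-partial $400 increments; reduction = 45 × $250 = $11,250, leaving $5,603.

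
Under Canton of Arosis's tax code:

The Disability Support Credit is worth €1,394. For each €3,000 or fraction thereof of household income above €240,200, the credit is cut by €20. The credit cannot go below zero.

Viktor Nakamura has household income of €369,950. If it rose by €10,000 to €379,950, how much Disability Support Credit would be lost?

€60

At €369,950 — income exceeds €240,200 by €129,750, which is 44 full-or-partial €3,000 increments; reduction = 44 × €20 = €880, leaving €514.
At €379,950 — income exceeds €240,200 by €139,750, which is 47 full-or-partial €3,000 increments; reduction = 47 × €20 = €940, leaving €454.
Lost: €514 − €454 = €60.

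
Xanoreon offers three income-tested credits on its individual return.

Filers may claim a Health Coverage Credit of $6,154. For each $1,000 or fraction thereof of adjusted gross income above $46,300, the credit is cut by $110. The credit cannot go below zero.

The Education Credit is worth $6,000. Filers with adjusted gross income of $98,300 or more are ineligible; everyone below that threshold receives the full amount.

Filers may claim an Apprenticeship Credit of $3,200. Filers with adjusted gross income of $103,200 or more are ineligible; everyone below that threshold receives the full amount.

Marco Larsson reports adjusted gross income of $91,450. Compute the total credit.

$10,294

Health Coverage Credit: income exceeds $46,300 by $45,150, which is 46 full-or-partial $1,000 increments; reduction = 46 × $110 = $5,060, leaving $1,094.
Education Credit: $91,450 is below the $98,300 cutoff, so the full $6,000 applies.
Apprenticeship Credit: $91,450 is below the $103,200 cutoff, so the full $3,200 applies.
Total: $1,094 + $6,000 + $3,200 = $10,294.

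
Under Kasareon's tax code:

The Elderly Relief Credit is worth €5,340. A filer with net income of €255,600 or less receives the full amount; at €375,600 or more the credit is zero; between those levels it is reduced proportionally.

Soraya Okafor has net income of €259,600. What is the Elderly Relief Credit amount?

Elderly Relief Credit: €259,600 is €4,000 into a €120,000 phase-out range, leaving 116,000/120,000 of the credit: €5,340 × 116,000/120,000 = €5,162.

€5,162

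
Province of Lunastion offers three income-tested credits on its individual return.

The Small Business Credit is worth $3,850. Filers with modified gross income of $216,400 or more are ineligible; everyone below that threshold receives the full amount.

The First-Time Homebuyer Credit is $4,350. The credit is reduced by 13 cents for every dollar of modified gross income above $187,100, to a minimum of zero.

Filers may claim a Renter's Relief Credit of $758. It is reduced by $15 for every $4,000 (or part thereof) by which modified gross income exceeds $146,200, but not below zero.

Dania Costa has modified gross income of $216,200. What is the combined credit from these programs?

Small Business Credit: $216,200 is below the $216,400 cutoff, so the full $3,850 applies.
First-Time Homebuyer Credit: 13% of the $29,100 excess over $187,100 is $3,783; credit = $4,350 − $3,783 = $567.
Renter's Relief Credit: income exceeds $146,200 by $70,000, which is 18 full-or-partial $4,000 increments; reduction = 18 × $15 = $270, leaving $488.
Total: $3,850 + $567 + $488 = $4,905.

$4,905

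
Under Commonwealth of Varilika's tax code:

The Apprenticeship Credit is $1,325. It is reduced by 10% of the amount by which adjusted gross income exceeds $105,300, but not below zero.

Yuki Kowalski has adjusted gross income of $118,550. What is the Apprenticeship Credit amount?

Apprenticeship Credit: 10% of the $13,250 excess over $105,300 is $1,325 ≥ base, so the credit is $0.

$0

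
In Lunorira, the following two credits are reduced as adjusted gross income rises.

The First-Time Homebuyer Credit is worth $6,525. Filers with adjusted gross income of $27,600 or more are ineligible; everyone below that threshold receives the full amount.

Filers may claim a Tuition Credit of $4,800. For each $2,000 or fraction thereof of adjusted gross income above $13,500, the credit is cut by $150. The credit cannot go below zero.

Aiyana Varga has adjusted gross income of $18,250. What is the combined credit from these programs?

$10,875

First-Time Homebuyer Credit: $18,250 is below the $27,600 cutoff, so the full $6,525 applies.
Tuition Credit: income exceeds $13,500 by $4,750, which is 3 full-or-partial $2,000 increments; reduction = 3 × $150 = $450, leaving $4,350.
Total: $6,525 + $4,350 = $10,875.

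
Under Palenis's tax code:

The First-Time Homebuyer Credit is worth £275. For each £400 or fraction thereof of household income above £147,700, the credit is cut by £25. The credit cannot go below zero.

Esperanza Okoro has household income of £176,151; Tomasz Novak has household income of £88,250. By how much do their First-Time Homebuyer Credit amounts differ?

£275

Esperanza (£176,151): First-Time Homebuyer Credit: income exceeds £147,700 by £28,451 → 72 increments × £25 = £1,800 ≥ base, so the credit is £0.
Tomasz (£88,250): First-Time Homebuyer Credit: £88,250 is at or below the £147,700 threshold, so the full £275 applies.
Difference: |£0 − £275| = £275.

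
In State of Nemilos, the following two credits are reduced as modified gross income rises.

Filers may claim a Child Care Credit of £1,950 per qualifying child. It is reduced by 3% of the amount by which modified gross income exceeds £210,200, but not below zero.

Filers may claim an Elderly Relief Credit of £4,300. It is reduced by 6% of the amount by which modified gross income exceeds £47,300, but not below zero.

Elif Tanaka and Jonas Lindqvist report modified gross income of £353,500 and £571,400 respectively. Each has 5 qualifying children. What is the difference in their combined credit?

£5,451

Elif (£353,500): Child Care Credit: base = 5 × £1,950 = £9,750. 3% of the £143,300 excess over £210,200 is £4,299; credit = £9,750 − £4,299 = £5,451. Elderly Relief Credit: 6% of the £306,200 excess over £47,300 is £18,372 ≥ base, so the credit is £0. total £5,451 + £0 = £5,451
Jonas (£571,400): Child Care Credit: base = 5 × £1,950 = £9,750. 3% of the £361,200 excess over £210,200 is £10,836 ≥ base, so the credit is £0. Elderly Relief Credit: 6% of the £524,100 excess over £47,300 is £31,446 ≥ base, so the credit is £0. total £0 + £0 = £0
Difference: |£5,451 − £0| = £5,451.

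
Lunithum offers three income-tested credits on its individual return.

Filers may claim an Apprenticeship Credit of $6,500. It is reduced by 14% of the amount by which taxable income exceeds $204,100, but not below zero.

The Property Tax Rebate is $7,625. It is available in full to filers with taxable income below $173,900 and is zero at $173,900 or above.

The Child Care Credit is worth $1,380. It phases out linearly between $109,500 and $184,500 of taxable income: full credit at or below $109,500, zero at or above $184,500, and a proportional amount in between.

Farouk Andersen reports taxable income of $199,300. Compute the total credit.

$6,500

Apprenticeship Credit: $199,300 is at or below the $204,100 threshold, so the full $6,500 applies.
Property Tax Rebate: $199,300 meets or exceeds the $173,900 cutoff, so the credit is $0.
Child Care Credit: $199,300 is at or above $184,500, so the credit is $0.
Total: $6,500 + $0 + $0 = $6,500.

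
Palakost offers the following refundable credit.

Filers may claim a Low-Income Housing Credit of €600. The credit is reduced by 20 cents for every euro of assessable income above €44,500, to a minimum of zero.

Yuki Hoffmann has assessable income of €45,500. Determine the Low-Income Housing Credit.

€400

Low-Income Housing Credit: 20% of the €1,000 excess over €44,500 is €200; credit = €600 − €200 = €400.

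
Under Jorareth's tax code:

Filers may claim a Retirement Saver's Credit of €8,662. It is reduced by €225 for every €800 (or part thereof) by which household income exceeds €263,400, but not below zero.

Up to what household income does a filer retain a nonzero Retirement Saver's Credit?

After 38 increments the reduction is 38 × €225 = €8,550, leaving €112; one more increment wipes it out. Increment 38 ends at excess 38 × €800 = €30,400, so the highest qualifying income is €263,400 + €30,400 = €293,800.

€293,800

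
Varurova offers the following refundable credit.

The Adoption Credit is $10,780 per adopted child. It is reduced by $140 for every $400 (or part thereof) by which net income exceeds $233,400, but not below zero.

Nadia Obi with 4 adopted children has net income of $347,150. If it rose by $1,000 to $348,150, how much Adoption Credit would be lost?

$280

At $347,150 — base = 4 × $10,780 = $43,120. income exceeds $233,400 by $113,750, which is 285 full-or-partial $400 increments; reduction = 285 × $140 = $39,900, leaving $3,220.
At $348,150 — base = 4 × $10,780 = $43,120. income exceeds $233,400 by $114,750, which is 287 full-or-partial $400 increments; reduction = 287 × $140 = $40,180, leaving $2,940.
Lost: $3,220 − $2,940 = $280.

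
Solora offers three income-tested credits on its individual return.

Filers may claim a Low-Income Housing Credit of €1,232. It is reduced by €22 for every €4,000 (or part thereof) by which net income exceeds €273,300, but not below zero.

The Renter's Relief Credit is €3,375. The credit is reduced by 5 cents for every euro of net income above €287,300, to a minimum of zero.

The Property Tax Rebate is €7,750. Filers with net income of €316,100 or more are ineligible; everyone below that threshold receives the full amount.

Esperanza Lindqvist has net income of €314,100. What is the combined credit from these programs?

€10,775

Low-Income Housing Credit: income exceeds €273,300 by €40,800, which is 11 full-or-partial €4,000 increments; reduction = 11 × €22 = €242, leaving €990.
Renter's Relief Credit: 5% of the €26,800 excess over €287,300 is €1,340; credit = €3,375 − €1,340 = €2,035.
Property Tax Rebate: €314,100 is below the €316,100 cutoff, so the full €7,750 applies.
Total: €990 + €2,035 + €7,750 = €10,775.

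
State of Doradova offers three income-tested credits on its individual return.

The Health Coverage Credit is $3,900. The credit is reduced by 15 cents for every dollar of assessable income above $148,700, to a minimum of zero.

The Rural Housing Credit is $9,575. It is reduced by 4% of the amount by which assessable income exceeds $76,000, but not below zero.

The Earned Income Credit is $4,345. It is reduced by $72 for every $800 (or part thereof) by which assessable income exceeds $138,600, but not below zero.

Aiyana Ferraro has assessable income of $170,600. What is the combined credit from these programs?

$7,871

Health Coverage Credit: 15% of the $21,900 excess over $148,700 is $3,285; credit = $3,900 − $3,285 = $615.
Rural Housing Credit: 4% of the $94,600 excess over $76,000 is $3,784; credit = $9,575 − $3,784 = $5,791.
Earned Income Credit: income exceeds $138,600 by $32,000, which is 40 full-or-partial $800 increments; reduction = 40 × $72 = $2,880, leaving $1,465.
Total: $615 + $5,791 + $1,465 = $7,871.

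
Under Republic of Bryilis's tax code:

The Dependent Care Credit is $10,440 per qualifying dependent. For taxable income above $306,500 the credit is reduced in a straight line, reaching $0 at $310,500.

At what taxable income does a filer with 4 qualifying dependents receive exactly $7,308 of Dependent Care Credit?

Full credit = 4 × $10,440 = $41,760.
$7,308 is 7,308/41,760 of the full $41,760, so 34,452/41,760 of the $4,000 range has been used: income = $306,500 + $4,000 × 34,452/41,760 = $309,800.

$309,800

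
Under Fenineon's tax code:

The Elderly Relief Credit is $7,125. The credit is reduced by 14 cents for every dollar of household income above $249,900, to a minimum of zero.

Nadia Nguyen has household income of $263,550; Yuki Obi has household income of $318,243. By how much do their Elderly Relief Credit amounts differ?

Nadia ($263,550): Elderly Relief Credit: 14% of the $13,650 excess over $249,900 is $1,911; credit = $7,125 − $1,911 = $5,214.
Yuki ($318,243): Elderly Relief Credit: 14% of the $68,343 excess over $249,900 is $9,568.02 ≥ base, so the credit is $0.
Difference: |$5,214 − $0| = $5,214.

$5,214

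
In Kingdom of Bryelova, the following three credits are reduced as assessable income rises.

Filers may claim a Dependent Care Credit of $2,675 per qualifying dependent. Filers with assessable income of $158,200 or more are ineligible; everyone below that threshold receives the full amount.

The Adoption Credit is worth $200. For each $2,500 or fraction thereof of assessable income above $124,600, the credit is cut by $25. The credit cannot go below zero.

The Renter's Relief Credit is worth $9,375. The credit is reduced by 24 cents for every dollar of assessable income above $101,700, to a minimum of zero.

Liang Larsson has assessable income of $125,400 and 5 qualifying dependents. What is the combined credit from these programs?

Dependent Care Credit: base = 5 × $2,675 = $13,375. $125,400 is below the $158,200 cutoff, so the full $13,375 applies.
Adoption Credit: income exceeds $124,600 by $800, which is 1 full-or-partial $2,500 increment; reduction = 1 × $25 = $25, leaving $175.
Renter's Relief Credit: 24% of the $23,700 excess over $101,700 is $5,688; credit = $9,375 − $5,688 = $3,687.
Total: $13,375 + $175 + $3,687 = $17,237.

$17,237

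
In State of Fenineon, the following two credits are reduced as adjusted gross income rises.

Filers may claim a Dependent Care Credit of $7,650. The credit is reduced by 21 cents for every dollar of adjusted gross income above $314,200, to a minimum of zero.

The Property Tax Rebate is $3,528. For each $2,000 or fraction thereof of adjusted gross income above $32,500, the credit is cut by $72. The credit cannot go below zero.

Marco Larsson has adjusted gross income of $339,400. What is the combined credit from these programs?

$2,358

Dependent Care Credit: 21% of the $25,200 excess over $314,200 is $5,292; credit = $7,650 − $5,292 = $2,358.
Property Tax Rebate: income exceeds $32,500 by $306,900 → 154 increments × $72 = $11,088 ≥ base, so the credit is $0.
Total: $2,358 + $0 = $2,358.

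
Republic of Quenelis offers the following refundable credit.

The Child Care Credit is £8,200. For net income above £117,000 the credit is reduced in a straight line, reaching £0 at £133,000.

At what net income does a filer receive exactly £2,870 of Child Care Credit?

£2,870 is 2,870/8,200 of the full £8,200, so 5,330/8,200 of the £16,000 range has been used: income = £117,000 + £16,000 × 5,330/8,200 = £127,400.

£127,400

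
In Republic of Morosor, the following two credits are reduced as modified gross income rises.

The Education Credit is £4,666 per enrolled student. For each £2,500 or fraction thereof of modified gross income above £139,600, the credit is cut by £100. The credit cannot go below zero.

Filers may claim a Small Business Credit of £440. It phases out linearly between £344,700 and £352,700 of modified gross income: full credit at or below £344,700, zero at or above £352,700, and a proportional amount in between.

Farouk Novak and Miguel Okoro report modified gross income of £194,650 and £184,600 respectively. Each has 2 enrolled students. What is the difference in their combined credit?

£500

Farouk (£194,650): Education Credit: base = 2 × £4,666 = £9,332. income exceeds £139,600 by £55,050, which is 23 full-or-partial £2,500 increments; reduction = 23 × £100 = £2,300, leaving £7,032. Small Business Credit: £194,650 is at or below the £344,700 threshold, so the full £440 applies. total £7,032 + £440 = £7,472
Miguel (£184,600): Education Credit: base = 2 × £4,666 = £9,332. income exceeds £139,600 by £45,000, which is 18 full-or-partial £2,500 increments; reduction = 18 × £100 = £1,800, leaving £7,532. Small Business Credit: £184,600 is at or below the £344,700 threshold, so the full £440 applies. total £7,532 + £440 = £7,972
Difference: |£7,472 − £7,972| = £500.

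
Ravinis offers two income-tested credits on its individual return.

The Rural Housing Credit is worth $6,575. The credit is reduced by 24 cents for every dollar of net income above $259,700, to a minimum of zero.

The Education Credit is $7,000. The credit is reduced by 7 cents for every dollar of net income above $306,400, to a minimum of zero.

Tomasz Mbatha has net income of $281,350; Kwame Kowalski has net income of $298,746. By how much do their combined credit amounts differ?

Tomasz ($281,350): Rural Housing Credit: 24% of the $21,650 excess over $259,700 is $5,196; credit = $6,575 − $5,196 = $1,379. Education Credit: $281,350 is at or below the $306,400 threshold, so the full $7,000 applies. total $1,379 + $7,000 = $8,379
Kwame ($298,746): Rural Housing Credit: 24% of the $39,046 excess over $259,700 is $9,371.04 ≥ base, so the credit is $0. Education Credit: $298,746 is at or below the $306,400 threshold, so the full $7,000 applies. total $0 + $7,000 = $7,000
Difference: |$8,379 − $7,000| = $1,379.

$1,379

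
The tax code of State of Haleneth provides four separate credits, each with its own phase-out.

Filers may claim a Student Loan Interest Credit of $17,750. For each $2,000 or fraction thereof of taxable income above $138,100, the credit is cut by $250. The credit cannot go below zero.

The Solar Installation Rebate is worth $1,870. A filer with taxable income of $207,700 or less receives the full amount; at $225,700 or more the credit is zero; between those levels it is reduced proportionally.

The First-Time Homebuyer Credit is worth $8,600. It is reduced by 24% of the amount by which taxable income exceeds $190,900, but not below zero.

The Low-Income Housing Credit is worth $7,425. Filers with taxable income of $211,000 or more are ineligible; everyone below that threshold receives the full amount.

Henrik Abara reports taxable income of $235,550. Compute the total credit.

Student Loan Interest Credit: income exceeds $138,100 by $97,450, which is 49 full-or-partial $2,000 increments; reduction = 49 × $250 = $12,250, leaving $5,500.
Solar Installation Rebate: $235,550 is at or above $225,700, so the credit is $0.
First-Time Homebuyer Credit: 24% of the $44,650 excess over $190,900 is $10,716 ≥ base, so the credit is $0.
Low-Income Housing Credit: $235,550 meets or exceeds the $211,000 cutoff, so the credit is $0.
Total: $5,500 + $0 + $0 + $0 = $5,500.

$5,500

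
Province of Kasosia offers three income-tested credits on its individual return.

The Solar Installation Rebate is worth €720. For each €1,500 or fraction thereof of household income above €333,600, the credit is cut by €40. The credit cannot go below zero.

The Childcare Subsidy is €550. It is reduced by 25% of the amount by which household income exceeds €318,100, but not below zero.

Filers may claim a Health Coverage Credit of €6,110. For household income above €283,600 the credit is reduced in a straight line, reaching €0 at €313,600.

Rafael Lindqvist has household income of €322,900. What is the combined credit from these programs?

Solar Installation Rebate: €322,900 is at or below the €333,600 threshold, so the full €720 applies.
Childcare Subsidy: 25% of the €4,800 excess over €318,100 is €1,200 ≥ base, so the credit is €0.
Health Coverage Credit: €322,900 is at or above €313,600, so the credit is €0.
Total: €720 + €0 + €0 = €720.

€720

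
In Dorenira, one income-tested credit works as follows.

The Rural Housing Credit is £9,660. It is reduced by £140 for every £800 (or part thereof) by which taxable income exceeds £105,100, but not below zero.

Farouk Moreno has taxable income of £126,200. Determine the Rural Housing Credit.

Rural Housing Credit: income exceeds £105,100 by £21,100, which is 27 full-or-partial £800 increments; reduction = 27 × £140 = £3,780, leaving £5,880.

£5,880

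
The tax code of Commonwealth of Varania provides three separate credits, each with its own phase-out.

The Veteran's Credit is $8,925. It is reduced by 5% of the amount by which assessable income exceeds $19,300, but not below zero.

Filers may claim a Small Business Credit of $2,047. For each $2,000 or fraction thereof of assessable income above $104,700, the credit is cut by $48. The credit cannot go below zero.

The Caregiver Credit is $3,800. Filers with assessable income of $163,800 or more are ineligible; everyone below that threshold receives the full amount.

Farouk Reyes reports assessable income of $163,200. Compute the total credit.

$6,137

Veteran's Credit: 5% of the $143,900 excess over $19,300 is $7,195; credit = $8,925 − $7,195 = $1,730.
Small Business Credit: income exceeds $104,700 by $58,500, which is 30 full-or-partial $2,000 increments; reduction = 30 × $48 = $1,440, leaving $607.
Caregiver Credit: $163,200 is below the $163,800 cutoff, so the full $3,800 applies.
Total: $1,730 + $607 + $3,800 = $6,137.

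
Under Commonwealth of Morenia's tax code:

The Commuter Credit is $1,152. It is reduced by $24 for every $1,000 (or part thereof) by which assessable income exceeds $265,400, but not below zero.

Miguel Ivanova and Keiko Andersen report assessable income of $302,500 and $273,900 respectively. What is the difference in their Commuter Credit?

Miguel ($302,500): Commuter Credit: income exceeds $265,400 by $37,100, which is 38 full-or-partial $1,000 increments; reduction = 38 × $24 = $912, leaving $240.
Keiko ($273,900): Commuter Credit: income exceeds $265,400 by $8,500, which is 9 full-or-partial $1,000 increments; reduction = 9 × $24 = $216, leaving $936.
Difference: |$240 − $936| = $696.

$696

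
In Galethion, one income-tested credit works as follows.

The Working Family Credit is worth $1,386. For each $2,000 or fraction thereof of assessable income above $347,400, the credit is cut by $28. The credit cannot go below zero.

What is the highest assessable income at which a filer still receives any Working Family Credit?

After 49 increments the reduction is 49 × $28 = $1,372, leaving $14; one more increment wipes it out. Increment 49 ends at excess 49 × $2,000 = $98,000, so the highest qualifying income is $347,400 + $98,000 = $445,400.

$445,400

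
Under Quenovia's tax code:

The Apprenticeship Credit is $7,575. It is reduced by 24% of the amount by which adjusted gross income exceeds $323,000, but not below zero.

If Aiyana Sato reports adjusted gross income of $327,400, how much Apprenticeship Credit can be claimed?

$6,519

Apprenticeship Credit: 24% of the $4,400 excess over $323,000 is $1,056; credit = $7,575 − $1,056 = $6,519.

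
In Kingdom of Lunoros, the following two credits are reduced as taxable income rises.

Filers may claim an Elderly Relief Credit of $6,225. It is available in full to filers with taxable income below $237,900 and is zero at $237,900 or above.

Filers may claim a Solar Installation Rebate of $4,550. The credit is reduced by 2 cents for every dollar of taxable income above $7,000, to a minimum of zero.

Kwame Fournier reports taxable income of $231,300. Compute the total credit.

Elderly Relief Credit: $231,300 is below the $237,900 cutoff, so the full $6,225 applies.
Solar Installation Rebate: 2% of the $224,300 excess over $7,000 is $4,486; credit = $4,550 − $4,486 = $64.
Total: $6,225 + $64 = $6,289.

$6,289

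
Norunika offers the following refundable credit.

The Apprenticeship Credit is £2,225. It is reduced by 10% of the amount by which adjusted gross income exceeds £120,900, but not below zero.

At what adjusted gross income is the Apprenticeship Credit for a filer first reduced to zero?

The credit falls by 10% of each pound above £120,900, so it reaches zero when the excess is £2,225 / 10% = £22,250: income = £120,900 + £22,250 = £143,150.

£143,150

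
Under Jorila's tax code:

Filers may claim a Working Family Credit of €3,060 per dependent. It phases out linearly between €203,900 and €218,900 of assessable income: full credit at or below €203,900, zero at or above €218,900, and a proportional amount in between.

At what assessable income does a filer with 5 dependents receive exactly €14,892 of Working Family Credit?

€204,300

Full credit = 5 × €3,060 = €15,300.
€14,892 is 14,892/15,300 of the full €15,300, so 408/15,300 of the €15,000 range has been used: income = €203,900 + €15,000 × 408/15,300 = €204,300.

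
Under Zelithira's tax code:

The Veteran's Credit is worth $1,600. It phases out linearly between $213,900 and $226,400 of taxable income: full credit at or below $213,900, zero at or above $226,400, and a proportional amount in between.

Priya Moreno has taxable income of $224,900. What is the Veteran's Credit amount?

Veteran's Credit: $224,900 is $11,000 into a $12,500 phase-out range, leaving 1,500/12,500 of the credit: $1,600 × 1,500/12,500 = $192.

$192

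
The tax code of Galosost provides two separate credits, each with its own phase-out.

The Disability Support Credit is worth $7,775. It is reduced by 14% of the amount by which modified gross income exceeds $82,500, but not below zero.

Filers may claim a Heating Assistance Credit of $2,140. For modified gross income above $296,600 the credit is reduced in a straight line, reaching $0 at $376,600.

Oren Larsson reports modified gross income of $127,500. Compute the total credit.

Disability Support Credit: 14% of the $45,000 excess over $82,500 is $6,300; credit = $7,775 − $6,300 = $1,475.
Heating Assistance Credit: $127,500 is at or below the $296,600 threshold, so the full $2,140 applies.
Total: $1,475 + $2,140 = $3,615.

$3,615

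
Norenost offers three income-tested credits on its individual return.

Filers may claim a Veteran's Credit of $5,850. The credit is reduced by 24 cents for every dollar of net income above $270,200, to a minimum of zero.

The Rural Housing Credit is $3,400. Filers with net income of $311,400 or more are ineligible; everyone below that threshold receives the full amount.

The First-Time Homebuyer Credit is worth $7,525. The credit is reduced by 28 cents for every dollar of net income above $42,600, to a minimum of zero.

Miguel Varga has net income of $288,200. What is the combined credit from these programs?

$4,930

Veteran's Credit: 24% of the $18,000 excess over $270,200 is $4,320; credit = $5,850 − $4,320 = $1,530.
Rural Housing Credit: $288,200 is below the $311,400 cutoff, so the full $3,400 applies.
First-Time Homebuyer Credit: 28% of the $245,600 excess over $42,600 is $68,768 ≥ base, so the credit is $0.
Total: $1,530 + $3,400 + $0 = $4,930.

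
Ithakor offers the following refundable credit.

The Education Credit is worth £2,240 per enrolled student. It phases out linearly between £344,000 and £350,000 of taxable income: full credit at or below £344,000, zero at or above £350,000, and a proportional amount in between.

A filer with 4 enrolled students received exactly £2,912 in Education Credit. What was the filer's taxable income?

£348,050

Full credit = 4 × £2,240 = £8,960.
£2,912 is 2,912/8,960 of the full £8,960, so 6,048/8,960 of the £6,000 range has been used: income = £344,000 + £6,000 × 6,048/8,960 = £348,050.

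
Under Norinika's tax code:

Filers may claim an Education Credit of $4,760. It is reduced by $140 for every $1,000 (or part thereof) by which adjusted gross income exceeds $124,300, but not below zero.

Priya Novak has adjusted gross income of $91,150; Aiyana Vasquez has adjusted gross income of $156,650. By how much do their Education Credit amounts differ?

$4,620

Priya ($91,150): Education Credit: $91,150 is at or below the $124,300 threshold, so the full $4,760 applies.
Aiyana ($156,650): Education Credit: income exceeds $124,300 by $32,350, which is 33 full-or-partial $1,000 increments; reduction = 33 × $140 = $4,620, leaving $140.
Difference: |$4,760 − $140| = $4,620.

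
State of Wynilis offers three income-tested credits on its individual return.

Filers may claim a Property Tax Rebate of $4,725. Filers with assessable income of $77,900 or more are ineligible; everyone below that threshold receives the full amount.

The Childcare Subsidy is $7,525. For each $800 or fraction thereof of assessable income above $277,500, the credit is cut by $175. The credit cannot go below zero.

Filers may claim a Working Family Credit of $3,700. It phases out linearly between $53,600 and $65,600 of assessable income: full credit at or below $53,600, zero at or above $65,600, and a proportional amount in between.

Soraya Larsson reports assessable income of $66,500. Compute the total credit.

$12,250

Property Tax Rebate: $66,500 is below the $77,900 cutoff, so the full $4,725 applies.
Childcare Subsidy: $66,500 is at or below the $277,500 threshold, so the full $7,525 applies.
Working Family Credit: $66,500 is at or above $65,600, so the credit is $0.
Total: $4,725 + $7,525 + $0 = $12,250.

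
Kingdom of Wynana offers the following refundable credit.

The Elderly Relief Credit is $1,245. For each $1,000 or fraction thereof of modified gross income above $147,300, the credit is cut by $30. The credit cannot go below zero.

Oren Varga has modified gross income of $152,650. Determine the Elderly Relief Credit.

Elderly Relief Credit: income exceeds $147,300 by $5,350, which is 6 full-or-partial $1,000 increments; reduction = 6 × $30 = $180, leaving $1,065.

$1,065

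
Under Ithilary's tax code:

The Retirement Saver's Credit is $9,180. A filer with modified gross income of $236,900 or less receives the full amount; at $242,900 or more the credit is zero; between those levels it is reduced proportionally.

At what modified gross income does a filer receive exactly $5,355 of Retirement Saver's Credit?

$5,355 is 5,355/9,180 of the full $9,180, so 3,825/9,180 of the $6,000 range has been used: income = $236,900 + $6,000 × 3,825/9,180 = $239,400.

$239,400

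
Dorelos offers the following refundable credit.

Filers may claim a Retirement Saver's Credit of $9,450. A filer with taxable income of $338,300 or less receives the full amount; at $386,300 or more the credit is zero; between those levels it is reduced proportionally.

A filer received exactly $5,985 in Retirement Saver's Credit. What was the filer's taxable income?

$355,900

$5,985 is 5,985/9,450 of the full $9,450, so 3,465/9,450 of the $48,000 range has been used: income = $338,300 + $48,000 × 3,465/9,450 = $355,900.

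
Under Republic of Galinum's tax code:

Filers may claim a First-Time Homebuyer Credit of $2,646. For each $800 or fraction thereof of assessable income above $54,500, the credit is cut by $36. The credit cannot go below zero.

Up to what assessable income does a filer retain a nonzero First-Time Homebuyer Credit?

After 73 increments the reduction is 73 × $36 = $2,628, leaving $18; one more increment wipes it out. Increment 73 ends at excess 73 × $800 = $58,400, so the highest qualifying income is $54,500 + $58,400 = $112,900.

$112,900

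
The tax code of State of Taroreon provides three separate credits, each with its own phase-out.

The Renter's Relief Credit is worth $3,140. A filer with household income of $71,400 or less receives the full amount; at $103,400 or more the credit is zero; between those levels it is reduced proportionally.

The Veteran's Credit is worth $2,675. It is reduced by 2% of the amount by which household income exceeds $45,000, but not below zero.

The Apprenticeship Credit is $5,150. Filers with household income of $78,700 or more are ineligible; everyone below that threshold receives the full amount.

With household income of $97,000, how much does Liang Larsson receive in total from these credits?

$2,263

Renter's Relief Credit: $97,000 is $25,600 into a $32,000 phase-out range, leaving 6,400/32,000 of the credit: $3,140 × 6,400/32,000 = $628.
Veteran's Credit: 2% of the $52,000 excess over $45,000 is $1,040; credit = $2,675 − $1,040 = $1,635.
Apprenticeship Credit: $97,000 meets or exceeds the $78,700 cutoff, so the credit is $0.
Total: $628 + $1,635 + $0 = $2,263.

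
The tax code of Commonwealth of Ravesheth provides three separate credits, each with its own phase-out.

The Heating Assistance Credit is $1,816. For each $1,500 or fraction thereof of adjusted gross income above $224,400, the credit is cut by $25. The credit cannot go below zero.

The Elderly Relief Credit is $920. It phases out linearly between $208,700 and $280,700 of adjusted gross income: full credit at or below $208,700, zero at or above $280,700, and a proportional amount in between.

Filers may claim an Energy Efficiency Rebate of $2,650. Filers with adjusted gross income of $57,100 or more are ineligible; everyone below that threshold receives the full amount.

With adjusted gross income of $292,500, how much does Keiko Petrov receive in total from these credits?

Heating Assistance Credit: income exceeds $224,400 by $68,100, which is 46 full-or-partial $1,500 increments; reduction = 46 × $25 = $1,150, leaving $666.
Elderly Relief Credit: $292,500 is at or above $280,700, so the credit is $0.
Energy Efficiency Rebate: $292,500 meets or exceeds the $57,100 cutoff, so the credit is $0.
Total: $666 + $0 + $0 = $666.

$666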